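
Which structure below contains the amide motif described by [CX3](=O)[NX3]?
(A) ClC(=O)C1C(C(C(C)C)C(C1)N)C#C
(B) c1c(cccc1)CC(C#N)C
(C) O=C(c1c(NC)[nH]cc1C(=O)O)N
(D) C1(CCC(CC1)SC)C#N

C

[CX3](=O)[NX3] describes a carbonyl carbon bonded to a trivalent nitrogen (an amide).
(A) has a primary amino group (-NH2) but the -NH2 is not attached to a carbonyl carbon.
(B) has a nitrile (-C#N) but the nitrile N is NX1 (triple-bonded), not NX3.
(C) contains a primary amide (-C(=O)NH2), which satisfies every atom and bond constraint.
(D) has a nitrile (-C#N) but the nitrile N is NX1 (triple-bonded), not NX3.
So the answer is (C).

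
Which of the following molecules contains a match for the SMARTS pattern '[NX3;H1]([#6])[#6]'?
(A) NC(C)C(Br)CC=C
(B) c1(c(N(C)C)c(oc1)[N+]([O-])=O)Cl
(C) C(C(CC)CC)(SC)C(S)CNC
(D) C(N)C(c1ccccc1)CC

[NX3;H1]([#6])[#6] describes a trivalent nitrogen with one H, bonded to two carbons (a secondary amine).
(A) has a primary amino group (-NH2) but the nitrogen has H2 and only one carbon neighbour.
(B) has a dimethylamino group (-N(CH3)2) but the nitrogen has H0, not H1.
(C) contains an N-methylamino group (-NHCH3), which satisfies every atom and bond constraint.
(D) has a primary amino group (-NH2) but the nitrogen has H2 and only one carbon neighbour.
So the answer is (C).

C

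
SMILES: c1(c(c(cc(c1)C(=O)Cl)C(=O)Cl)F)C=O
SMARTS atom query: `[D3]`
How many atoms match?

6

Check the 15 heavy atoms by environment: 4× c (aromatic, D3) → match; 2× c (aromatic, D2) → no; 2× C (D3) → match; 3× O (D1) → no; 2× Cl (D1) → no; 1× F (D1) → no; 1× C (D2) → no.
Summing the matching environments: 4 + 2 = 6 matching atoms.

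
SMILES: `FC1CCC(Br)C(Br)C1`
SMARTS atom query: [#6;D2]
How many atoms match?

The query [#6;D2] means: any carbon bonded to exactly two heavy atoms.
Check the 9 heavy atoms by environment: 3× C (D2) → match; 3× C (D3) → no; 1× F (D1) → no; 2× Br (D1) → no.
That gives 3 matching atoms.

3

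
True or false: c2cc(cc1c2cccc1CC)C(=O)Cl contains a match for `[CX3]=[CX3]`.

False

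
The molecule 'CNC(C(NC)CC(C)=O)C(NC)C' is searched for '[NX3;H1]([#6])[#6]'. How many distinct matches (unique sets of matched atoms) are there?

3

[NX3;H1]([#6])[#6] is the SMARTS for a secondary amine: a trivalent nitrogen with one H, bonded to two carbons.
The molecule carries 3 separate instances of an N-methylamino group (-NHCH3) meeting every constraint; each maps to a distinct set of atoms, giving 3 matches.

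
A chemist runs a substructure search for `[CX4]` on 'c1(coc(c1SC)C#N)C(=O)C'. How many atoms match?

The query [CX4] means: C with X4: aliphatic carbon with exactly 4 total connections (bonds + H).
Check the 12 heavy atoms by environment: 1× o (aromatic, X2) → no; 4× c (aromatic, X3) → no; 1× S (X2) → no; 2× C (X4) → match; 1× C (X2) → no; 1× N (X1) → no; 1× C (X3) → no; 1× O (X1) → no.
That gives 2 matching atoms.

2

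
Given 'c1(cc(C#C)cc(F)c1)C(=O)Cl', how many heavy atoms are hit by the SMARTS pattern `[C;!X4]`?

3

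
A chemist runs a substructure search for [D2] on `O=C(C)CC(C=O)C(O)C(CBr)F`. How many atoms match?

3

Check the 13 heavy atoms by environment: 3× C (D2) → match; 4× C (D3) → no; 1× F (D1) → no; 3× O (D1) → no; 1× C (D1) → no; 1× Br (D1) → no.
That gives 3 matching atoms.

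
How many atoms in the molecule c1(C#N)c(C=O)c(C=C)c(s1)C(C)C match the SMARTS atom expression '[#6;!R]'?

The query [#6;!R] means: carbon not in any ring.
Check the 14 heavy atoms by environment: 1× s (aromatic, in 5-ring) → no; 4× c (aromatic, in 5-ring) → no; 7× C (acyclic) → match; 1× O (acyclic) → no; 1× N (acyclic) → no.
That gives 7 matching atoms.

7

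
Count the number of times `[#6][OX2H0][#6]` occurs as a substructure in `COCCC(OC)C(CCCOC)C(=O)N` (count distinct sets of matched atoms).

3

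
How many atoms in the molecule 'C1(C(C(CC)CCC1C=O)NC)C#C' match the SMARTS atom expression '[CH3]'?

2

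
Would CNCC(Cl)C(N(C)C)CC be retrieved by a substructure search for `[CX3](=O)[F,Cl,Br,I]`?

No

The pattern [CX3](=O)[F,Cl,Br,I] describes a carbonyl carbon bonded to a halogen — an acyl halide.
The closest candidate here is a chloro substituent, but the Cl is not on a carbonyl carbon. No other fragment satisfies the full query, so there is no match.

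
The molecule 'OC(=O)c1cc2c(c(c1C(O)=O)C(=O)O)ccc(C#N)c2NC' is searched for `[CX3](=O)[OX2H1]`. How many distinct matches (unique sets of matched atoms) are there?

[CX3](=O)[OX2H1] is the SMARTS for a carboxylic acid: an sp2 carbon double-bonded to O and single-bonded to an -OH oxygen.
The molecule carries 3 separate instances of a carboxylic acid group (-C(=O)OH) meeting every constraint; each maps to a distinct set of atoms, giving 3 matches.

3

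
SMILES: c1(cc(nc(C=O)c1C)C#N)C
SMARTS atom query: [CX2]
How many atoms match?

1

Check the 12 heavy atoms by environment: 1× n (aromatic, X2) → no; 5× c (aromatic, X3) → no; 2× C (X4) → no; 1× C (X2) → match; 1× N (X1) → no; 1× C (X3) → no; 1× O (X1) → no.
That gives 1 matching atom.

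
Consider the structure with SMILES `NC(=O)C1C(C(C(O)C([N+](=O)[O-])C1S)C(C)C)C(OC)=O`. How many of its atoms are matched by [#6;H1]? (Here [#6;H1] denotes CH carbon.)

Check the 21 heavy atoms by environment: 7× C (H1) → match; 3× C (H3) → no; 2× C (H0) → no; 4× O (H0) → no; 1× S (H1) → no; 1× N (H2) → no; 1× O (H1) → no; 1× N (charge +1, H0) → no; 1× O (charge -1, H0) → no.
That gives 7 matching atoms.

7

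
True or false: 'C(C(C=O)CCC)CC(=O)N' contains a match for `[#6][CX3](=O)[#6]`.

False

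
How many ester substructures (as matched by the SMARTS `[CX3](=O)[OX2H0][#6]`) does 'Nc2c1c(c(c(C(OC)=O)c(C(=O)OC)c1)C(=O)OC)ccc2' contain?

3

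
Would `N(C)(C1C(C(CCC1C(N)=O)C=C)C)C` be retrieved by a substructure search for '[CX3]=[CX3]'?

Yes

The pattern [CX3]=[CX3] describes a non-aromatic C=C double bond between two sp2 carbons — an alkene.
The molecule carries a vinyl group (-CH=CH2), whose atoms satisfy every constraint of the query, so the pattern matches.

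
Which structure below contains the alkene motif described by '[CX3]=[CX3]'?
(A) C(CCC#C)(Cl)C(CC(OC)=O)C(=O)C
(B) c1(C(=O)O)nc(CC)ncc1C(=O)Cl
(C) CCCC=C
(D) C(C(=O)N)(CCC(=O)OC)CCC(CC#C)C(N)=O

C

[CX3]=[CX3] describes a non-aromatic C=C double bond between two sp2 carbons (an alkene).
(A) has an ethynyl group (-C#CH) but the C-C bond is a triple bond, not a double bond.
(B) has an ethyl group (-CH2CH3) but its C-C bond is a single bond between CX4 carbons, not CX3=CX3.
(C) contains a vinyl group (-CH=CH2), which satisfies every atom and bond constraint.
(D) has an ethynyl group (-C#CH) but the C-C bond is a triple bond, not a double bond.
So the answer is (C).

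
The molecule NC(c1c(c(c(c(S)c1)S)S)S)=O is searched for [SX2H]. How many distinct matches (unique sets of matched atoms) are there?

4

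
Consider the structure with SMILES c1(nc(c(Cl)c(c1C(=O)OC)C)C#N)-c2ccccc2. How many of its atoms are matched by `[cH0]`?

6

The query [cH0] means: aromatic carbon with no attached hydrogen (substituted or ring-fusion).
Check the 20 heavy atoms by environment: 1× n (aromatic, H0) → no; 6× c (aromatic, H0) → match; 2× C (H3) → no; 1× Cl (H0) → no; 2× C (H0) → no; 1× N (H0) → no; 5× c (aromatic, H1) → no; 2× O (H0) → no.
That gives 6 matching atoms.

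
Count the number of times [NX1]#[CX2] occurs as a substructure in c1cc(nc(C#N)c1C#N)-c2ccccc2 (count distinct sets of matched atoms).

[NX1]#[CX2] is the SMARTS for a nitrile: a nitrogen triple-bonded to a two-connected carbon.
The molecule carries 2 separate instances of a nitrile (-C#N) meeting every constraint; each maps to a distinct set of atoms, giving 2 matches.

2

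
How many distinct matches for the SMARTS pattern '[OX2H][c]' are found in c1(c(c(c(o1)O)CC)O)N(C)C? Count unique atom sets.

[OX2H][c] is the SMARTS for a phenol: a hydroxyl oxygen attached to an aromatic carbon.
The molecule carries 2 separate instances of a hydroxyl group (-OH) meeting every constraint; each maps to a distinct set of atoms, giving 2 matches.

2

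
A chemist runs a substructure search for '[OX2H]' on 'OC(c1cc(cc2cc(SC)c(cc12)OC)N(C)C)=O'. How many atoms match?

1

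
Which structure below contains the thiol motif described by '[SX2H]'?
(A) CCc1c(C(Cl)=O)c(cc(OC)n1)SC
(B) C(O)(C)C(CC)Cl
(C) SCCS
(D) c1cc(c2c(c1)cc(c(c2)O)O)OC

C

[SX2H] describes an aliphatic sulfur with two connections, one being H (a thiol).
(A) has a methylthio ether (-SCH3) but the sulfur has H0 (bonded to two carbons), not H1.
(B) has a hydroxyl group (-OH) but it is an -OH, not an -SH.
(C) contains a thiol (-SH), which satisfies every atom and bond constraint.
(D) has a hydroxyl group (-OH) but it is an -OH, not an -SH.
So the answer is (C).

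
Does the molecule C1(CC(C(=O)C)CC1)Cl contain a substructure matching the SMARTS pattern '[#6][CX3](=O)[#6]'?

Yes

The pattern [#6][CX3](=O)[#6] describes a carbonyl carbon (no H) flanked by two carbons — a ketone.
The molecule carries an acetyl/ketone group (-C(=O)CH3), whose atoms satisfy every constraint of the query, so the pattern matches.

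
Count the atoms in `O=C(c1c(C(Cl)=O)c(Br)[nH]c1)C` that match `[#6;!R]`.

3

Check the 12 heavy atoms by environment: 1× n (aromatic, in 5-ring) → no; 4× c (aromatic, in 5-ring) → no; 3× C (acyclic) → match; 2× O (acyclic) → no; 1× Cl (acyclic) → no; 1× Br (acyclic) → no.
That gives 3 matching atoms.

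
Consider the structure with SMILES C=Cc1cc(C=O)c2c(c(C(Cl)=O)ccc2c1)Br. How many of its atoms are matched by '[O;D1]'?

The query [O;D1] means: aliphatic oxygen bonded to exactly one heavy atom.
Check the 18 heavy atoms by environment: 6× c (aromatic, D3) → no; 4× c (aromatic, D2) → no; 1× Br (D1) → no; 1× C (D3) → no; 2× O (D1) → match; 1× Cl (D1) → no; 2× C (D2) → no; 1× C (D1) → no.
That gives 2 matching atoms.

2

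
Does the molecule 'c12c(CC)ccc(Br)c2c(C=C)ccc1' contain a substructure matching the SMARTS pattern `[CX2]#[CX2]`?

The pattern [CX2]#[CX2] describes a carbon-carbon triple bond — an alkyne.
The closest candidate here is a vinyl group (-CH=CH2), but the C=C is a double bond; both carbons are CX3, not CX2. No other fragment satisfies the full query, so there is no match.

No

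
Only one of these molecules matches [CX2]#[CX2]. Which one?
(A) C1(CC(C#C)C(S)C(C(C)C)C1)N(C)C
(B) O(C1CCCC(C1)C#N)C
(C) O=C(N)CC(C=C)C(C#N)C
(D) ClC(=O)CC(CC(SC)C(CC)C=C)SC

A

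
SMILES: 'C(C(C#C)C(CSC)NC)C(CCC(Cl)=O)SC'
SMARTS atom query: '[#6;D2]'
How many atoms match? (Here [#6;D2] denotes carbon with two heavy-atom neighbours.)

Check the 18 heavy atoms by environment: 5× C (D2) → match; 4× C (D3) → no; 1× N (D2) → no; 4× C (D1) → no; 2× S (D2) → no; 1× O (D1) → no; 1× Cl (D1) → no.
That gives 5 matching atoms.

5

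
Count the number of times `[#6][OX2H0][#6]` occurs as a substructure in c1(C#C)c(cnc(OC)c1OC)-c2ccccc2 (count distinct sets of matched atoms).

2

[#6][OX2H0][#6] is the SMARTS for an ether: an aliphatic oxygen bridging two carbons with no H on the oxygen.
The molecule carries 2 separate instances of a methoxy ether (-OCH3) meeting every constraint; each maps to a distinct set of atoms, giving 2 matches.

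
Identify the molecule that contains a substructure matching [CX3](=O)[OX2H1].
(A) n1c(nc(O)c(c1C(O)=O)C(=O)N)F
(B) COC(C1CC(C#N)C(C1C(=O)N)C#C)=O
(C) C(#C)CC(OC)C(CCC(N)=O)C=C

A

[CX3](=O)[OX2H1] describes an sp2 carbon double-bonded to O and single-bonded to an -OH oxygen (a carboxylic acid).
(A) contains a carboxylic acid group (-C(=O)OH), which satisfies every atom and bond constraint.
(B) has a methyl-ester group (-C(=O)OCH3) but the singly-bonded O has no H (OX2H0, not OX2H1).
(C) has a primary amide (-C(=O)NH2) but the carbonyl is bonded to N, not to an -OH oxygen.
So the answer is (A).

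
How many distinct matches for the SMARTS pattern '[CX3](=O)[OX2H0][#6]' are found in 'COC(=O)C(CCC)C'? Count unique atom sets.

[CX3](=O)[OX2H0][#6] is the SMARTS for an ester: a carbonyl carbon bonded to an oxygen that is itself bonded to carbon (no H on that O).
Exactly one fragment in the molecule meets all constraints, giving 1 match.

1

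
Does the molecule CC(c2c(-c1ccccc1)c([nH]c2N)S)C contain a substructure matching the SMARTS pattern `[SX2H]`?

The pattern [SX2H] describes an aliphatic sulfur with two connections, one being H — a thiol.
The molecule carries a thiol (-SH), whose atoms satisfy every constraint of the query, so the pattern matches.

Yes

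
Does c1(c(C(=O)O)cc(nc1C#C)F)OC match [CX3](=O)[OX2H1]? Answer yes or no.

The pattern [CX3](=O)[OX2H1] describes an sp2 carbon double-bonded to O and single-bonded to an -OH oxygen — a carboxylic acid.
The molecule carries a carboxylic acid group (-C(=O)OH), whose atoms satisfy every constraint of the query, so the pattern matches.

Yes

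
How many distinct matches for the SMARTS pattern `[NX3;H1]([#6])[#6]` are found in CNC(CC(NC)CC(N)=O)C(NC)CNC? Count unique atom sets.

4

[NX3;H1]([#6])[#6] is the SMARTS for a secondary amine: a trivalent nitrogen with one H, bonded to two carbons.
The molecule carries 4 separate instances of an N-methylamino group (-NHCH3) meeting every constraint; each maps to a distinct set of atoms, giving 4 matches.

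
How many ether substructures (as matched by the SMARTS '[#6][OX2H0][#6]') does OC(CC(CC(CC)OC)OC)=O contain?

[#6][OX2H0][#6] is the SMARTS for an ether: an aliphatic oxygen bridging two carbons with no H on the oxygen.
The molecule carries 2 separate instances of a methoxy ether (-OCH3) meeting every constraint; each maps to a distinct set of atoms, giving 2 matches.

2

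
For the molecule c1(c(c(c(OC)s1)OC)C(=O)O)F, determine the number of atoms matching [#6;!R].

3

Check the 13 heavy atoms by environment: 1× s (aromatic, in 5-ring) → no; 4× c (aromatic, in 5-ring) → no; 4× O (acyclic) → no; 3× C (acyclic) → match; 1× F (acyclic) → no.
That gives 3 matching atoms.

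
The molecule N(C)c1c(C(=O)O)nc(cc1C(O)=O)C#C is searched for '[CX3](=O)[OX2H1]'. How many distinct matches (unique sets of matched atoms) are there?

[CX3](=O)[OX2H1] is the SMARTS for a carboxylic acid: an sp2 carbon double-bonded to O and single-bonded to an -OH oxygen.
The molecule carries 2 separate instances of a carboxylic acid group (-C(=O)OH) meeting every constraint; each maps to a distinct set of atoms, giving 2 matches.

2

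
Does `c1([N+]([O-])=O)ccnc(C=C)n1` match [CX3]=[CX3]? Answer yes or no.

Yes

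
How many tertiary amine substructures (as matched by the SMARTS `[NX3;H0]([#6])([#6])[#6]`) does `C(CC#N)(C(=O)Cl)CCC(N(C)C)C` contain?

1

[NX3;H0]([#6])([#6])[#6] is the SMARTS for a tertiary amine: a trivalent nitrogen with no H, bonded to three carbons.
Exactly one fragment in the molecule meets all constraints, giving 1 match.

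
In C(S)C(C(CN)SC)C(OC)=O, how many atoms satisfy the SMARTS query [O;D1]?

1

The query [O;D1] means: aliphatic oxygen bonded to exactly one heavy atom.
Check the 12 heavy atoms by environment: 2× C (D2) → no; 3× C (D3) → no; 1× O (D1) → match; 1× O (D2) → no; 2× C (D1) → no; 1× S (D2) → no; 1× S (D1) → no; 1× N (D1) → no.
That gives 1 matching atom.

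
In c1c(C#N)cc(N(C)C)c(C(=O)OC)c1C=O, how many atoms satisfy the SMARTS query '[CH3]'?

The query [CH3] means: aliphatic carbon with exactly three hydrogens.
Check the 17 heavy atoms by environment: 4× c (aromatic, H0) → no; 2× c (aromatic, H1) → no; 2× N (H0) → no; 3× C (H3) → match; 2× C (H0) → no; 3× O (H0) → no; 1× C (H1) → no.
That gives 3 matching atoms.

3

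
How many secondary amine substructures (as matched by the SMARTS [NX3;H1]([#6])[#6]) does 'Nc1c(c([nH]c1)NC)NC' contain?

2

[NX3;H1]([#6])[#6] is the SMARTS for a secondary amine: a trivalent nitrogen with one H, bonded to two carbons.
The molecule carries 2 separate instances of an N-methylamino group (-NHCH3) meeting every constraint; each maps to a distinct set of atoms, giving 2 matches.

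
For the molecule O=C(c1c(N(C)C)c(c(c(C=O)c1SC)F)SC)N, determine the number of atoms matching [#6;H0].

7

Check the 19 heavy atoms by environment: 6× c (aromatic, H0) → match; 1× N (H0) → no; 4× C (H3) → no; 2× S (H0) → no; 1× F (H0) → no; 1× C (H0) → match; 2× O (H0) → no; 1× N (H2) → no; 1× C (H1) → no.
Summing the matching environments: 6 + 1 = 7 matching atoms.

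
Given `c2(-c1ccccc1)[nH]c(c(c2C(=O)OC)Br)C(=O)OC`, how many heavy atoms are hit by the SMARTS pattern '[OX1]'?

2

The query [OX1] means: aliphatic oxygen with one total connection — typically a carbonyl =O or an oxide.
Check the 20 heavy atoms by environment: 1× n (aromatic, X3) → no; 10× c (aromatic, X3) → no; 2× C (X3) → no; 2× O (X1) → match; 2× O (X2) → no; 2× C (X4) → no; 1× Br (X1) → no.
That gives 2 matching atoms.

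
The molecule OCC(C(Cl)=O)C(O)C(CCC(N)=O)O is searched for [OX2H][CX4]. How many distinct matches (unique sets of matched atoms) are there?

[OX2H][CX4] is the SMARTS for an aliphatic alcohol: a hydroxyl oxygen bound to an sp3 (X4) carbon.
The molecule carries 3 separate instances of a hydroxyl group (-OH) meeting every constraint; each maps to a distinct set of atoms, giving 3 matches.

3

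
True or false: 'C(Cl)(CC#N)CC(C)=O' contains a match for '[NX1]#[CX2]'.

The pattern [NX1]#[CX2] describes a nitrogen triple-bonded to a two-connected carbon — a nitrile.
The molecule carries a nitrile (-C#N), whose atoms satisfy every constraint of the query, so the pattern matches.

True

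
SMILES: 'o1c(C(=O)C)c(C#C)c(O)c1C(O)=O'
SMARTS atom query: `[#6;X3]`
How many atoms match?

6

The query [#6;X3] means: any carbon (aromatic or not) with three total connections.
Check the 14 heavy atoms by environment: 1× o (aromatic, X2) → no; 4× c (aromatic, X3) → match; 2× C (X2) → no; 2× C (X3) → match; 2× O (X1) → no; 1× C (X4) → no; 2× O (X2) → no.
Summing the matching environments: 4 + 2 = 6 matching atoms.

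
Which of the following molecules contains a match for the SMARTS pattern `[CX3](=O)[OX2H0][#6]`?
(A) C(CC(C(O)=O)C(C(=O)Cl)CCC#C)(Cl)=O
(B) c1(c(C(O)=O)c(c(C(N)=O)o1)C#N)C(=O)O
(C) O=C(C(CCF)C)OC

[CX3](=O)[OX2H0][#6] describes a carbonyl carbon bonded to an oxygen that is itself bonded to carbon (no H on that O) (an ester).
(A) has a carboxylic acid group (-C(=O)OH) but the singly-bonded O carries H (OX2H1, not H0).
(B) has a primary amide (-C(=O)NH2) but the carbonyl is bonded to N, not to an O-C linkage.
(C) contains a methyl-ester group (-C(=O)OCH3), which satisfies every atom and bond constraint.
So the answer is (C).

C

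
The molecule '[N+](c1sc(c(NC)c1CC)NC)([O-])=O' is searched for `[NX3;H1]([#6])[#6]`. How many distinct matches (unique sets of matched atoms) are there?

2

[NX3;H1]([#6])[#6] is the SMARTS for a secondary amine: a trivalent nitrogen with one H, bonded to two carbons.
The molecule carries 2 separate instances of an N-methylamino group (-NHCH3) meeting every constraint; each maps to a distinct set of atoms, giving 2 matches.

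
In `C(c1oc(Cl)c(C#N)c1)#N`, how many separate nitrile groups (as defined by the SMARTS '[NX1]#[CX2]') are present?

[NX1]#[CX2] is the SMARTS for a nitrile: a nitrogen triple-bonded to a two-connected carbon.
The molecule carries 2 separate instances of a nitrile (-C#N) meeting every constraint; each maps to a distinct set of atoms, giving 2 matches.

2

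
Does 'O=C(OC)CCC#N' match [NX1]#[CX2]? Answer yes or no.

The pattern [NX1]#[CX2] describes a nitrogen triple-bonded to a two-connected carbon — a nitrile.
The molecule carries a nitrile (-C#N), whose atoms satisfy every constraint of the query, so the pattern matches.

Yes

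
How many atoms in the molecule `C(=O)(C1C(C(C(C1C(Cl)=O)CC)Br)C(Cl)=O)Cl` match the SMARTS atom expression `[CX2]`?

Check the 17 heavy atoms by environment: 7× C (X4) → no; 3× C (X3) → no; 3× O (X1) → no; 3× Cl (X1) → no; 1× Br (X1) → no.
No environment satisfies the query, so 0 matching atoms.

0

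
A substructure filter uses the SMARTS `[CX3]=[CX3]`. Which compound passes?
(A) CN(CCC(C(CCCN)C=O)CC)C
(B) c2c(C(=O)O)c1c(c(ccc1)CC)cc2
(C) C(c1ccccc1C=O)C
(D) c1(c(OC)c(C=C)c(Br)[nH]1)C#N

[CX3]=[CX3] describes a non-aromatic C=C double bond between two sp2 carbons (an alkene).
(A) has an ethyl group (-CH2CH3) but its C-C bond is a single bond between CX4 carbons, not CX3=CX3.
(B) has an ethyl group (-CH2CH3) but its C-C bond is a single bond between CX4 carbons, not CX3=CX3.
(C) has an ethyl group (-CH2CH3) but its C-C bond is a single bond between CX4 carbons, not CX3=CX3.
(D) contains a vinyl group (-CH=CH2), which satisfies every atom and bond constraint.
So the answer is (D).

D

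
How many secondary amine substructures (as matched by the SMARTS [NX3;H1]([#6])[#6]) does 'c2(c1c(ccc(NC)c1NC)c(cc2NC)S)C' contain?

[NX3;H1]([#6])[#6] is the SMARTS for a secondary amine: a trivalent nitrogen with one H, bonded to two carbons.
The molecule carries 3 separate instances of an N-methylamino group (-NHCH3) meeting every constraint; each maps to a distinct set of atoms, giving 3 matches.

3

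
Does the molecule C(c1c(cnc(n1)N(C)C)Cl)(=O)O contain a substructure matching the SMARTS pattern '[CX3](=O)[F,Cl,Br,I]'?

No

The pattern [CX3](=O)[F,Cl,Br,I] describes a carbonyl carbon bonded to a halogen — an acyl halide.
The closest candidate here is a chloro substituent, but the Cl is not on a carbonyl carbon. No other fragment satisfies the full query, so there is no match.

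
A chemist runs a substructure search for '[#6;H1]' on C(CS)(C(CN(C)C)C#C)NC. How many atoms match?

3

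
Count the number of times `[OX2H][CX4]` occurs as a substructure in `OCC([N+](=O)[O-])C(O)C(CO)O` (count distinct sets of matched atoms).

4

[OX2H][CX4] is the SMARTS for an aliphatic alcohol: a hydroxyl oxygen bound to an sp3 (X4) carbon.
The molecule carries 4 separate instances of a hydroxyl group (-OH) meeting every constraint; each maps to a distinct set of atoms, giving 4 matches.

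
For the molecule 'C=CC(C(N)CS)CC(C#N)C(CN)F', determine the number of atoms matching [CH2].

Check the 15 heavy atoms by environment: 4× C (H2) → match; 5× C (H1) → no; 2× N (H2) → no; 1× F (H0) → no; 1× S (H1) → no; 1× C (H0) → no; 1× N (H0) → no.
That gives 4 matching atoms.

4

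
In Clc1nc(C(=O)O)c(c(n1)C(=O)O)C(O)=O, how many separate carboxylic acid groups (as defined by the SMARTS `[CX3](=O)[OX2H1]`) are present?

[CX3](=O)[OX2H1] is the SMARTS for a carboxylic acid: an sp2 carbon double-bonded to O and single-bonded to an -OH oxygen.
The molecule carries 3 separate instances of a carboxylic acid group (-C(=O)OH) meeting every constraint; each maps to a distinct set of atoms, giving 3 matches.

3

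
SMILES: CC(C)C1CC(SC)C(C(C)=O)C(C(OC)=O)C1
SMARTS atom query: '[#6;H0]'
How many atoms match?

2

The query [#6;H0] means: any carbon with no attached hydrogen.
Check the 18 heavy atoms by environment: 5× C (H1) → no; 2× C (H2) → no; 5× C (H3) → no; 2× C (H0) → match; 3× O (H0) → no; 1× S (H0) → no.
That gives 2 matching atoms.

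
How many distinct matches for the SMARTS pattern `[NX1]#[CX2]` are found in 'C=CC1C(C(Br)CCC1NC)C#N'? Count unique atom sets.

[NX1]#[CX2] is the SMARTS for a nitrile: a nitrogen triple-bonded to a two-connected carbon.
Exactly one fragment in the molecule meets all constraints, giving 1 match.

1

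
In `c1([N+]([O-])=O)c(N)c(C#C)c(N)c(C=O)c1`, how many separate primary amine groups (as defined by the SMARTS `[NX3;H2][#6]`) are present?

2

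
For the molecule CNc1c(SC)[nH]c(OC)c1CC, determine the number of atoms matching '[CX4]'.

Check the 13 heavy atoms by environment: 1× n (aromatic, X3) → no; 4× c (aromatic, X3) → no; 1× N (X3) → no; 5× C (X4) → match; 1× S (X2) → no; 1× O (X2) → no.
That gives 5 matching atoms.

5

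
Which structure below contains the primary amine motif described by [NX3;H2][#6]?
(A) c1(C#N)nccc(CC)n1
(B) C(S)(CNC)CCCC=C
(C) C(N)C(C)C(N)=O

[NX3;H2][#6] describes a trivalent nitrogen with two H attached to carbon (a primary amine).
(A) has a nitrile (-C#N) but the nitrogen is NX1 (triple-bonded), not NX3 with two H.
(B) has an N-methylamino group (-NHCH3) but the nitrogen bears two carbons and only one H (H1), not H2.
(C) contains a primary amino group (-NH2), which satisfies every atom and bond constraint.
So the answer is (C).

C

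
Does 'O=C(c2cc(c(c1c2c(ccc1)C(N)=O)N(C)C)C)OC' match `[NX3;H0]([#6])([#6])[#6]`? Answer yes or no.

Yes

The pattern [NX3;H0]([#6])([#6])[#6] describes a trivalent nitrogen with no H, bonded to three carbons — a tertiary amine.
The molecule carries a dimethylamino group (-N(CH3)2), whose atoms satisfy every constraint of the query, so the pattern matches.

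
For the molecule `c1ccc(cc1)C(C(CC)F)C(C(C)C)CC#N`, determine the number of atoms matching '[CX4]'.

Check the 18 heavy atoms by environment: 9× C (X4) → match; 1× F (X1) → no; 1× C (X2) → no; 1× N (X1) → no; 6× c (aromatic, X3) → no.
That gives 9 matching atoms.

9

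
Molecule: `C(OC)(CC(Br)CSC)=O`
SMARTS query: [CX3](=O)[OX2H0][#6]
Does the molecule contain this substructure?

Yes

The pattern [CX3](=O)[OX2H0][#6] describes a carbonyl carbon bonded to an oxygen that is itself bonded to carbon (no H on that O) — an ester.
The molecule carries a methyl-ester group (-C(=O)OCH3), whose atoms satisfy every constraint of the query, so the pattern matches.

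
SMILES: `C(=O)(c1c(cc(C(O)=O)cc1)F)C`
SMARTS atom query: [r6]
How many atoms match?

The query [r6] means: r6 matches atoms in a six-membered ring.
Check the 13 heavy atoms by environment: 6× c (aromatic, in 6-ring) → match; 3× C (acyclic) → no; 3× O (acyclic) → no; 1× F (acyclic) → no.
That gives 6 matching atoms.

6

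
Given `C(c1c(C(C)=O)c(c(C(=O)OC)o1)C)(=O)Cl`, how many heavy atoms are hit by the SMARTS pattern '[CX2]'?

Check the 16 heavy atoms by environment: 1× o (aromatic, X2) → no; 4× c (aromatic, X3) → no; 3× C (X3) → no; 3× O (X1) → no; 1× Cl (X1) → no; 3× C (X4) → no; 1× O (X2) → no.
No environment satisfies the query, so 0 matching atoms.

0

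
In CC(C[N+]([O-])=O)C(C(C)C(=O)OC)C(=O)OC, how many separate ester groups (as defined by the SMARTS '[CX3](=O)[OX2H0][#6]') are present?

2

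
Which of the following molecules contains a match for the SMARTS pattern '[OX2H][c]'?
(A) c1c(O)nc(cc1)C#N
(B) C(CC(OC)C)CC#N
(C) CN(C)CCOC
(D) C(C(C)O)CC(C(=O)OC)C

A

[OX2H][c] describes a hydroxyl oxygen attached to an aromatic carbon (a phenol).
(A) contains a hydroxyl group (-OH), which satisfies every atom and bond constraint.
(B) has a methoxy ether (-OCH3) but the oxygen has H0, not H1.
(C) has a methoxy ether (-OCH3) but the oxygen has H0, not H1.
(D) has a hydroxyl group (-OH) but the -OH is on an aliphatic carbon, not an aromatic c.
So the answer is (A).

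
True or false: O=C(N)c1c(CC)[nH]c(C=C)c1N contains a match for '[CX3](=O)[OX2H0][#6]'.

False

The pattern [CX3](=O)[OX2H0][#6] describes a carbonyl carbon bonded to an oxygen that is itself bonded to carbon (no H on that O) — an ester.
The closest candidate here is a primary amide (-C(=O)NH2), but the carbonyl is bonded to N, not to an O-C linkage. No other fragment satisfies the full query, so there is no match.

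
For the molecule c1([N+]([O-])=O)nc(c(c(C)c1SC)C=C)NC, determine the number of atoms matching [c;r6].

5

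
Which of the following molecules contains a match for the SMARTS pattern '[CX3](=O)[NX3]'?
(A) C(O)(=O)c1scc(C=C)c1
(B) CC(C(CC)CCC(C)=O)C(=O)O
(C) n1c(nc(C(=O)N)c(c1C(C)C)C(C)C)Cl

C

[CX3](=O)[NX3] describes a carbonyl carbon bonded to a trivalent nitrogen (an amide).
(A) has a carboxylic acid group (-C(=O)OH) but the carbonyl is bonded to O, not to an NX3 nitrogen.
(B) has a carboxylic acid group (-C(=O)OH) but the carbonyl is bonded to O, not to an NX3 nitrogen.
(C) contains a primary amide (-C(=O)NH2), which satisfies every atom and bond constraint.
So the answer is (C).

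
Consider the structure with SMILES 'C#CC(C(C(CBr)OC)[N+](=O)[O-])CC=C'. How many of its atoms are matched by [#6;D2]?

The query [#6;D2] means: any carbon bonded to exactly two heavy atoms.
Check the 15 heavy atoms by environment: 4× C (D2) → match; 3× C (D3) → no; 1× N (charge +1, D3) → no; 1× O (charge -1, D1) → no; 1× O (D1) → no; 3× C (D1) → no; 1× O (D2) → no; 1× Br (D1) → no.
That gives 4 matching atoms.

4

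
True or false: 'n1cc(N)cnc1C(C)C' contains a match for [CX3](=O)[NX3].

False

The pattern [CX3](=O)[NX3] describes a carbonyl carbon bonded to a trivalent nitrogen — an amide.
The closest candidate here is a primary amino group (-NH2), but the -NH2 is not attached to a carbonyl carbon. No other fragment satisfies the full query, so there is no match.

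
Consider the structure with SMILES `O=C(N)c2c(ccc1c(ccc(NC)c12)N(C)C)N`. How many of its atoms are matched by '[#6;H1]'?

Check the 19 heavy atoms by environment: 6× c (aromatic, H0) → no; 4× c (aromatic, H1) → match; 1× C (H0) → no; 1× O (H0) → no; 2× N (H2) → no; 1× N (H0) → no; 3× C (H3) → no; 1× N (H1) → no.
That gives 4 matching atoms.

4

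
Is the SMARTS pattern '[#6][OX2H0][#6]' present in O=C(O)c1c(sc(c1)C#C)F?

No

The pattern [#6][OX2H0][#6] describes an aliphatic oxygen bridging two carbons with no H on the oxygen — an ether.
The closest candidate here is a carboxylic acid group (-C(=O)OH), but the -OH oxygen has H1; the =O is OX1, not OX2. No other fragment satisfies the full query, so there is no match.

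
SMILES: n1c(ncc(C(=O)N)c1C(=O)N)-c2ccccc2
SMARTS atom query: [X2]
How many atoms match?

2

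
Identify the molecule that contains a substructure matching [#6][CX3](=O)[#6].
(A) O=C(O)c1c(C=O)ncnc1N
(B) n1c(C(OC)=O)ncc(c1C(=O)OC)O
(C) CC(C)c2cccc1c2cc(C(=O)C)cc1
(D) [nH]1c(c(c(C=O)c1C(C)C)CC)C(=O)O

[#6][CX3](=O)[#6] describes a carbonyl carbon (no H) flanked by two carbons (a ketone).
(A) has an aldehyde (-CHO) but the carbonyl carbon has H1, so it is not flanked by two carbons.
(B) has a methyl-ester group (-C(=O)OCH3) but one neighbour of the carbonyl carbon is O, not C.
(C) contains an acetyl/ketone group (-C(=O)CH3), which satisfies every atom and bond constraint.
(D) has a carboxylic acid group (-C(=O)OH) but one neighbour of the carbonyl carbon is O, not C.
So the answer is (C).

C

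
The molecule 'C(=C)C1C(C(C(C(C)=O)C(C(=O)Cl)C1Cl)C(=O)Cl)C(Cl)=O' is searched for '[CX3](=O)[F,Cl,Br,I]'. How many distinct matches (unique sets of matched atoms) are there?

3

[CX3](=O)[F,Cl,Br,I] is the SMARTS for an acyl halide: a carbonyl carbon bonded to a halogen.
The molecule carries 3 separate instances of an acyl chloride (-C(=O)Cl) meeting every constraint; each maps to a distinct set of atoms, giving 3 matches.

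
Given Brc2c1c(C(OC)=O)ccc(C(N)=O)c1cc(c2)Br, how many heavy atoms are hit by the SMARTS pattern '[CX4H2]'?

The query [CX4H2] means: sp3 carbon (X4) with exactly two hydrogens.
Check the 19 heavy atoms by environment: 6× c (aromatic, H0, X3) → no; 4× c (aromatic, H1, X3) → no; 2× Br (H0, X1) → no; 2× C (H0, X3) → no; 2× O (H0, X1) → no; 1× N (H2, X3) → no; 1× O (H0, X2) → no; 1× C (H3, X4) → no.
No environment satisfies the query, so 0 matching atoms.

0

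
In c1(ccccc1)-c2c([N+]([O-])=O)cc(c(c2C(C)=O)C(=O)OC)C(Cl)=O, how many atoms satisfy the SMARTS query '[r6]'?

12

The query [r6] means: r6 matches atoms in a six-membered ring.
Check the 25 heavy atoms by environment: 12× c (aromatic, in 6-ring) → match; 1× N (charge +1, acyclic) → no; 1× O (charge -1, acyclic) → no; 5× O (acyclic) → no; 5× C (acyclic) → no; 1× Cl (acyclic) → no.
That gives 12 matching atoms.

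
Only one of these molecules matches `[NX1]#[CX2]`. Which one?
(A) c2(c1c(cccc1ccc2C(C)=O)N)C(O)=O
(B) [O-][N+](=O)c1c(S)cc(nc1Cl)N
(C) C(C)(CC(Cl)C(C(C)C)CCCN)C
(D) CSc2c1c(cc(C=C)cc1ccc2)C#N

D

[NX1]#[CX2] describes a nitrogen triple-bonded to a two-connected carbon (a nitrile).
(A) has a primary amino group (-NH2) but the nitrogen is NX3 (three connections), not NX1 triple-bonded.
(B) has a nitro group (-[N+](=O)[O-]) but there is no C#N triple bond.
(C) has a primary amino group (-NH2) but the nitrogen is NX3 (three connections), not NX1 triple-bonded.
(D) contains a nitrile (-C#N), which satisfies every atom and bond constraint.
So the answer is (D).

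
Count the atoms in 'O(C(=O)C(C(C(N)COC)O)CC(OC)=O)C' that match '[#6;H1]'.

3

The query [#6;H1] means: any carbon bearing exactly one hydrogen.
Check the 17 heavy atoms by environment: 2× C (H2) → no; 3× C (H1) → match; 5× O (H0) → no; 3× C (H3) → no; 2× C (H0) → no; 1× O (H1) → no; 1× N (H2) → no.
That gives 3 matching atoms.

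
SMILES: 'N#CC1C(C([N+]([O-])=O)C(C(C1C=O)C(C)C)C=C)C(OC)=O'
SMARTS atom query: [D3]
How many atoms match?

9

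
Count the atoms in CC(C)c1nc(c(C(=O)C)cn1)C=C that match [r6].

6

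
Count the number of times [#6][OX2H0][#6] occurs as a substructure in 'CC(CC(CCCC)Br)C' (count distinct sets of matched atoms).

[#6][OX2H0][#6] is the SMARTS for an ether: an aliphatic oxygen bridging two carbons with no H on the oxygen.
No fragment in the molecule satisfies every constraint, giving 0 matches.

0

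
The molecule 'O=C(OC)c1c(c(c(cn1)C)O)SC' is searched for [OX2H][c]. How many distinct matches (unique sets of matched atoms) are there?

1

[OX2H][c] is the SMARTS for a phenol: a hydroxyl oxygen attached to an aromatic carbon.
Exactly one fragment in the molecule meets all constraints, giving 1 match.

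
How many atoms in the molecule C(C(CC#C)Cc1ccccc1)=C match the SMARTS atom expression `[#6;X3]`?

8

The query [#6;X3] means: any carbon (aromatic or not) with three total connections.
Check the 13 heavy atoms by environment: 3× C (X4) → no; 2× C (X3) → match; 6× c (aromatic, X3) → match; 2× C (X2) → no.
Summing the matching environments: 2 + 6 = 8 matching atoms.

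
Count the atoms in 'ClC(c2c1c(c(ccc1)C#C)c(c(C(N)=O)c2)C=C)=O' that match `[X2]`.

2

Check the 20 heavy atoms by environment: 10× c (aromatic, X3) → no; 4× C (X3) → no; 2× O (X1) → no; 1× Cl (X1) → no; 2× C (X2) → match; 1× N (X3) → no.
That gives 2 matching atoms.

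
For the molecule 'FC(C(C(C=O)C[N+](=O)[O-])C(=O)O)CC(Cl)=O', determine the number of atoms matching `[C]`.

8

Check the 17 heavy atoms by environment: 8× C → match; 1× F → no; 5× O → no; 1× N (charge +1) → no; 1× O (charge -1) → no; 1× Cl → no.
That gives 8 matching atoms.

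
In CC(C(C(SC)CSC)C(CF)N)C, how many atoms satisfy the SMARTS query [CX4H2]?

The query [CX4H2] means: sp3 carbon (X4) with exactly two hydrogens.
Check the 14 heavy atoms by environment: 2× C (H2, X4) → match; 4× C (H1, X4) → no; 1× N (H2, X3) → no; 2× S (H0, X2) → no; 4× C (H3, X4) → no; 1× F (H0, X1) → no.
That gives 2 matching atoms.

2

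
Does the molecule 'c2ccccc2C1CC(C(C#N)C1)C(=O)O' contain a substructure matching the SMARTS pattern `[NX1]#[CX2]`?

The pattern [NX1]#[CX2] describes a nitrogen triple-bonded to a two-connected carbon — a nitrile.
The molecule carries a nitrile (-C#N), whose atoms satisfy every constraint of the query, so the pattern matches.

Yes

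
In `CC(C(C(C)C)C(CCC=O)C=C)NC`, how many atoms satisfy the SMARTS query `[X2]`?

0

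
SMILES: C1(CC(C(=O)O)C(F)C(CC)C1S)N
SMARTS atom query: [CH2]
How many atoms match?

2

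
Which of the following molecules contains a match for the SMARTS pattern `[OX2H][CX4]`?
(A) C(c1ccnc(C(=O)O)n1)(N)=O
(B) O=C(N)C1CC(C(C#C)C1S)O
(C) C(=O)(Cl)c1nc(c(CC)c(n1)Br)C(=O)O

B

[OX2H][CX4] describes a hydroxyl oxygen bound to an sp3 (X4) carbon (an aliphatic alcohol).
(A) has a carboxylic acid group (-C(=O)OH) but the -OH is on a CX3 carbonyl carbon, not a CX4 carbon.
(B) contains a hydroxyl group (-OH), which satisfies every atom and bond constraint.
(C) has a carboxylic acid group (-C(=O)OH) but the -OH is on a CX3 carbonyl carbon, not a CX4 carbon.
So the answer is (B).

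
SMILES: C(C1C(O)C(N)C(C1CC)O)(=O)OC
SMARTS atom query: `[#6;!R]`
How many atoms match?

Check the 14 heavy atoms by environment: 5× C (in 5-ring) → no; 1× N (acyclic) → no; 4× O (acyclic) → no; 4× C (acyclic) → match.
That gives 4 matching atoms.

4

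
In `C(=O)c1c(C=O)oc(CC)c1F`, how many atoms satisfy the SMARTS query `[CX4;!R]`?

2

The query [CX4;!R] means: aliphatic carbon with four total connections, not in a ring.
Check the 12 heavy atoms by environment: 1× o (aromatic, X2, in 5-ring) → no; 4× c (aromatic, X3, in 5-ring) → no; 2× C (X3, acyclic) → no; 2× O (X1, acyclic) → no; 1× F (X1, acyclic) → no; 2× C (X4, acyclic) → match.
That gives 2 matching atoms.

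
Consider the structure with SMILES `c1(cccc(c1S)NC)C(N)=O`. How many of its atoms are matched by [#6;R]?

6

The query [#6;R] means: carbon that is part of a ring.
Check the 12 heavy atoms by environment: 6× c (aromatic, in 6-ring) → match; 2× C (acyclic) → no; 1× O (acyclic) → no; 2× N (acyclic) → no; 1× S (acyclic) → no.
That gives 6 matching atoms.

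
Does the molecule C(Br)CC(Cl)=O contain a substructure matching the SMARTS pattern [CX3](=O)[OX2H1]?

No

The pattern [CX3](=O)[OX2H1] describes an sp2 carbon double-bonded to O and single-bonded to an -OH oxygen — a carboxylic acid.
The closest candidate here is an acyl chloride (-C(=O)Cl), but the carbonyl is bonded to Cl, not to an -OH oxygen. No other fragment satisfies the full query, so there is no match.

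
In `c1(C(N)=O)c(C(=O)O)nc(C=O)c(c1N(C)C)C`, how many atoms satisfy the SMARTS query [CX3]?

3

The query [CX3] means: C with X3: aliphatic carbon with exactly 3 total connections.
Check the 18 heavy atoms by environment: 1× n (aromatic, X2) → no; 5× c (aromatic, X3) → no; 3× C (X3) → match; 3× O (X1) → no; 2× N (X3) → no; 3× C (X4) → no; 1× O (X2) → no.
That gives 3 matching atoms.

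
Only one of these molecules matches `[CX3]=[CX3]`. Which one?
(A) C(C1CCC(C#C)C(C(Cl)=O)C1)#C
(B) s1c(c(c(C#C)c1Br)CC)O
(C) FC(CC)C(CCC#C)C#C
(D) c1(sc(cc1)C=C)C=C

D

[CX3]=[CX3] describes a non-aromatic C=C double bond between two sp2 carbons (an alkene).
(A) has an ethynyl group (-C#CH) but the C-C bond is a triple bond, not a double bond.
(B) has an ethyl group (-CH2CH3) but its C-C bond is a single bond between CX4 carbons, not CX3=CX3.
(C) has an ethynyl group (-C#CH) but the C-C bond is a triple bond, not a double bond.
(D) contains a vinyl group (-CH=CH2), which satisfies every atom and bond constraint.
So the answer is (D).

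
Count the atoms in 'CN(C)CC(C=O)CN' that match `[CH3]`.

Check the 9 heavy atoms by environment: 2× C (H2) → no; 2× C (H1) → no; 1× O (H0) → no; 1× N (H0) → no; 2× C (H3) → match; 1× N (H2) → no.
That gives 2 matching atoms.

2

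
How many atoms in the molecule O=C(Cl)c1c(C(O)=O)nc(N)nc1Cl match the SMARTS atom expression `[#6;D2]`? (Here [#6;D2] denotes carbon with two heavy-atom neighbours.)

0

The query [#6;D2] means: any carbon bonded to exactly two heavy atoms.
Check the 14 heavy atoms by environment: 2× n (aromatic, D2) → no; 4× c (aromatic, D3) → no; 2× C (D3) → no; 3× O (D1) → no; 1× N (D1) → no; 2× Cl (D1) → no.
No environment satisfies the query, so 0 matching atoms.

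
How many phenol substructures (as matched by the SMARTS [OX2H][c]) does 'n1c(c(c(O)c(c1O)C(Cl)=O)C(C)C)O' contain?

3

[OX2H][c] is the SMARTS for a phenol: a hydroxyl oxygen attached to an aromatic carbon.
The molecule carries 3 separate instances of a hydroxyl group (-OH) meeting every constraint; each maps to a distinct set of atoms, giving 3 matches.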